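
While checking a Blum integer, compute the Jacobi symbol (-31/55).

Reduce the numerator: -31 ≡ 24 (mod 55), so (-31/55) = (24/55).
Factor out 2: 24 = 2^3·3. Since 55 ≡ 7 (mod 8), (2/55) = +1, and (2/55)^3 = +1. Now have (3/55).
Both 3 ≡ 3 and 55 ≡ 3 (mod 4), so reciprocity gives (3/55) = -(55/3). Reduce: 55 ≡ 1 (mod 3). Now have -(1/3).
(1/3) = 1. Collecting the sign factors: -1.

-1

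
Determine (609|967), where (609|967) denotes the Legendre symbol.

609 ≡ 1 (mod 4), so quadratic reciprocity gives (609|967) = (967|609). Reduce: 967 ≡ 358 (mod 609). Now have (358|609).
Factor out 2: 358 = 2·179. Since 609 ≡ 1 (mod 8), (2|609) = +1. Now have (179|609).
609 ≡ 1 (mod 4), so quadratic reciprocity gives (179|609) = (609|179). Reduce: 609 ≡ 72 (mod 179). Now have (72|179).
Factor out 2: 72 = 2^3·9. Since 179 ≡ 3 (mod 8), (2|179) = -1, and (2|179)^3 = -1. Now have -(9|179).
9 ≡ 1 (mod 4), so quadratic reciprocity gives (9|179) = (179|9). Reduce: 179 ≡ 8 (mod 9). Now have -(8|9).
Factor out 2: 8 = 2^3. Since 9 ≡ 1 (mod 8), (2|9) = +1, and (2|9)^3 = +1. Now have -(1|9).
(1|9) = 1. Collecting the sign factors: -1.

-1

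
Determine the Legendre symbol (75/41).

(75/41)
  = (34/41)    [75 ≡ 34 mod 41]
  = (17/41)    [41 ≡ 1 mod 8 ⇒ (2/41) = +1]
  = (41/17)    [QR: 17 ≡ 1 mod 4, sign kept]
  = (7/17)    [41 ≡ 7 mod 17]
  = (17/7)    [QR: 17 ≡ 1 mod 4, sign kept]
  = (3/7)    [17 ≡ 3 mod 7]
  = -(7/3)    [QR: both ≡ 3 mod 4, sign flips]
  = -(1/3)    [7 ≡ 1 mod 3]
  = -1    [(1/3) = 1]

-1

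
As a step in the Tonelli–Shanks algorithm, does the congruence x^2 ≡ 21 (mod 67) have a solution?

(21/67)
  = (67/21)    [QR: 21 ≡ 1 mod 4, sign kept]
  = (4/21)    [67 ≡ 4 mod 21]
  = (1/21)    [21 ≡ 5 mod 8 ⇒ (2/21)^2 = +1]
  = 1    [(1/21) = 1]
(21/67) = 1, and 67 is prime, so 21 is a quadratic residue mod 67.

yes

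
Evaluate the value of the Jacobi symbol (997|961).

(997|961)
  = (36|961)    [997 ≡ 36 mod 961]
  = (9|961)    [961 ≡ 1 mod 8 ⇒ (2|961)^2 = +1]
  = (961|9)    [QR: 9 ≡ 1 mod 4, sign kept]
  = (7|9)    [961 ≡ 7 mod 9]
  = (9|7)    [QR: 9 ≡ 1 mod 4, sign kept]
  = (2|7)    [9 ≡ 2 mod 7]
  = (1|7)    [7 ≡ 7 mod 8 ⇒ (2|7) = +1]
  = 1    [(1|7) = 1]

1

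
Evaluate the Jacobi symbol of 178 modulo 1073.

(178/1073)
  = (89/1073)    [1073 ≡ 1 mod 8 ⇒ (2/1073) = +1]
  = (1073/89)    [QR: 89 ≡ 1 mod 4, sign kept]
  = (5/89)    [1073 ≡ 5 mod 89]
  = (89/5)    [QR: 5 ≡ 1 mod 4, sign kept]
  = (4/5)    [89 ≡ 4 mod 5]
  = (1/5)    [5 ≡ 5 mod 8 ⇒ (2/5)^2 = +1]
  = 1    [(1/5) = 1]

1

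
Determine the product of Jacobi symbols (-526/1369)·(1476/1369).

By multiplicativity, (-526·1476/1369) = (-526/1369)·(1476/1369).
First factor (-526/1369):
Reduce the numerator: -526 ≡ 843 (mod 1369), so (-526/1369) = (843/1369).
1369 ≡ 1 (mod 4), so quadratic reciprocity gives (843/1369) = (1369/843). Reduce: 1369 ≡ 526 (mod 843). Now have (526/843).
Factor out 2: 526 = 2·263. Since 843 ≡ 3 (mod 8), (2/843) = -1. Now have -(263/843).
Both 263 ≡ 3 and 843 ≡ 3 (mod 4), so reciprocity gives (263/843) = -(843/263). Reduce: 843 ≡ 54 (mod 263). Now have (54/263).
Factor out 2: 54 = 2·27. Since 263 ≡ 7 (mod 8), (2/263) = +1. Now have (27/263).
Both 27 ≡ 3 and 263 ≡ 3 (mod 4), so reciprocity gives (27/263) = -(263/27). Reduce: 263 ≡ 20 (mod 27). Now have -(20/27).
Factor out 2: 20 = 2^2·5. Since 27 ≡ 3 (mod 8), (2/27) = -1, and (2/27)^2 = +1. Now have -(5/27).
5 ≡ 1 (mod 4), so quadratic reciprocity gives (5/27) = (27/5). Reduce: 27 ≡ 2 (mod 5). Now have -(2/5).
Factor out 2: 2 = 2. Since 5 ≡ 5 (mod 8), (2/5) = -1. Now have (1/5).
(1/5) = 1. Collecting the sign factors: 1.
Second factor (1476/1369):
Reduce the numerator: 1476 ≡ 107 (mod 1369), so (1476/1369) = (107/1369).
1369 ≡ 1 (mod 4), so quadratic reciprocity gives (107/1369) = (1369/107). Reduce: 1369 ≡ 85 (mod 107). Now have (85/107).
85 ≡ 1 (mod 4), so quadratic reciprocity gives (85/107) = (107/85). Reduce: 107 ≡ 22 (mod 85). Now have (22/85).
Factor out 2: 22 = 2·11. Since 85 ≡ 5 (mod 8), (2/85) = -1. Now have -(11/85).
85 ≡ 1 (mod 4), so quadratic reciprocity gives (11/85) = (85/11). Reduce: 85 ≡ 8 (mod 11). Now have -(8/11).
Factor out 2: 8 = 2^3. Since 11 ≡ 3 (mod 8), (2/11) = -1, and (2/11)^3 = -1. Now have (1/11).
(1/11) = 1. Collecting the sign factors: 1.
Product: (1)·(1) = 1.

1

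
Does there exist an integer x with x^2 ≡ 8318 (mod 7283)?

(8318|7283)
  = (1035|7283)    [8318 ≡ 1035 mod 7283]
  = -(7283|1035)    [QR: both ≡ 3 mod 4, sign flips]
  = -(38|1035)    [7283 ≡ 38 mod 1035]
  = (19|1035)    [1035 ≡ 3 mod 8 ⇒ (2|1035) = -1]
  = -(1035|19)    [QR: both ≡ 3 mod 4, sign flips]
  = -(9|19)    [1035 ≡ 9 mod 19]
  = -(19|9)    [QR: 9 ≡ 1 mod 4, sign kept]
  = -(1|9)    [19 ≡ 1 mod 9]
  = -1    [(1|9) = 1]
The Legendre symbol is -1, so x^2 ≡ 8318 (mod 7283) has no solution.

no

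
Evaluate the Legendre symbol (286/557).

-1

Factor out 2: 286 = 2·143. Since 557 ≡ 5 (mod 8), (2/557) = -1. Now have -(143/557).
557 ≡ 1 (mod 4), so quadratic reciprocity gives (143/557) = (557/143). Reduce: 557 ≡ 128 (mod 143). Now have -(128/143).
Factor out 2: 128 = 2^7. Since 143 ≡ 7 (mod 8), (2/143) = +1, and (2/143)^7 = +1. Now have -(1/143).
(1/143) = 1. Collecting the sign factors: -1.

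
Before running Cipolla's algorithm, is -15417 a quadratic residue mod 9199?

yes

(-15417/9199)
  = (2981/9199)    [-15417 ≡ 2981 mod 9199]
  = (9199/2981)    [QR: 2981 ≡ 1 mod 4, sign kept]
  = (256/2981)    [9199 ≡ 256 mod 2981]
  = (1/2981)    [2981 ≡ 5 mod 8 ⇒ (2/2981)^8 = +1]
  = 1    [(1/2981) = 1]
The Legendre symbol is 1, so x^2 ≡ -15417 (mod 9199) has solution.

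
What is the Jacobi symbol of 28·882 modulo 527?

By multiplicativity, (28·882/527) = (28/527)·(882/527).
First factor (28/527):
Factor out 2: 28 = 2^2·7. Since 527 ≡ 7 (mod 8), (2/527) = +1, and (2/527)^2 = +1. Now have (7/527).
Both 7 ≡ 3 and 527 ≡ 3 (mod 4), so reciprocity gives (7/527) = -(527/7). Reduce: 527 ≡ 2 (mod 7). Now have -(2/7).
Factor out 2: 2 = 2. Since 7 ≡ 7 (mod 8), (2/7) = +1. Now have -(1/7).
(1/7) = 1. Collecting the sign factors: -1.
Second factor (882/527):
Reduce the numerator: 882 ≡ 355 (mod 527), so (882/527) = (355/527).
Both 355 ≡ 3 and 527 ≡ 3 (mod 4), so reciprocity gives (355/527) = -(527/355). Reduce: 527 ≡ 172 (mod 355). Now have -(172/355).
Factor out 2: 172 = 2^2·43. Since 355 ≡ 3 (mod 8), (2/355) = -1, and (2/355)^2 = +1. Now have -(43/355).
Both 43 ≡ 3 and 355 ≡ 3 (mod 4), so reciprocity gives (43/355) = -(355/43). Reduce: 355 ≡ 11 (mod 43). Now have (11/43).
Both 11 ≡ 3 and 43 ≡ 3 (mod 4), so reciprocity gives (11/43) = -(43/11). Reduce: 43 ≡ 10 (mod 11). Now have -(10/11).
Factor out 2: 10 = 2·5. Since 11 ≡ 3 (mod 8), (2/11) = -1. Now have (5/11).
5 ≡ 1 (mod 4), so quadratic reciprocity gives (5/11) = (11/5). Reduce: 11 ≡ 1 (mod 5). Now have (1/5).
(1/5) = 1. Collecting the sign factors: 1.
Product: (-1)·(1) = -1.

-1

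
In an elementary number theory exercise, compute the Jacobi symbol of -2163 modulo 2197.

-1

(-2163/2197)
  = (2163/2197)    [2197 ≡ 1 mod 4 ⇒ (-1/2197) = +1]
  = (2197/2163)    [QR: 2197 ≡ 1 mod 4, sign kept]
  = (34/2163)    [2197 ≡ 34 mod 2163]
  = -(17/2163)    [2163 ≡ 3 mod 8 ⇒ (2/2163) = -1]
  = -(2163/17)    [QR: 17 ≡ 1 mod 4, sign kept]
  = -(4/17)    [2163 ≡ 4 mod 17]
  = -(1/17)    [17 ≡ 1 mod 8 ⇒ (2/17)^2 = +1]
  = -1    [(1/17) = 1]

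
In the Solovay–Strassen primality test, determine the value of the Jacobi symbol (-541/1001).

1

Reduce the numerator: -541 ≡ 460 (mod 1001), so (-541/1001) = (460/1001).
Factor out 2: 460 = 2^2·115. Since 1001 ≡ 1 (mod 8), (2/1001) = +1, and (2/1001)^2 = +1. Now have (115/1001).
1001 ≡ 1 (mod 4), so quadratic reciprocity gives (115/1001) = (1001/115). Reduce: 1001 ≡ 81 (mod 115). Now have (81/115).
81 ≡ 1 (mod 4), so quadratic reciprocity gives (81/115) = (115/81). Reduce: 115 ≡ 34 (mod 81). Now have (34/81).
Factor out 2: 34 = 2·17. Since 81 ≡ 1 (mod 8), (2/81) = +1. Now have (17/81).
17 ≡ 1 (mod 4), so quadratic reciprocity gives (17/81) = (81/17). Reduce: 81 ≡ 13 (mod 17). Now have (13/17).
13 ≡ 1 (mod 4), so quadratic reciprocity gives (13/17) = (17/13). Reduce: 17 ≡ 4 (mod 13). Now have (4/13).
Factor out 2: 4 = 2^2. Since 13 ≡ 5 (mod 8), (2/13) = -1, and (2/13)^2 = +1. Now have (1/13).
(1/13) = 1. Collecting the sign factors: 1.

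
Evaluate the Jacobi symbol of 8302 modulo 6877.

-1

Reduce the numerator: 8302 ≡ 1425 (mod 6877), so (8302 / 6877) = (1425 / 6877).
1425 ≡ 1 (mod 4), so quadratic reciprocity gives (1425 / 6877) = (6877 / 1425). Reduce: 6877 ≡ 1177 (mod 1425). Now have (1177 / 1425).
1177 ≡ 1 (mod 4), so quadratic reciprocity gives (1177 / 1425) = (1425 / 1177). Reduce: 1425 ≡ 248 (mod 1177). Now have (248 / 1177).
Factor out 2: 248 = 2^3·31. Since 1177 ≡ 1 (mod 8), (2 / 1177) = +1, and (2 / 1177)^3 = +1. Now have (31 / 1177).
1177 ≡ 1 (mod 4), so quadratic reciprocity gives (31 / 1177) = (1177 / 31). Reduce: 1177 ≡ 30 (mod 31). Now have (30 / 31).
Factor out 2: 30 = 2·15. Since 31 ≡ 7 (mod 8), (2 / 31) = +1. Now have (15 / 31).
Both 15 ≡ 3 and 31 ≡ 3 (mod 4), so reciprocity gives (15 / 31) = -(31 / 15). Reduce: 31 ≡ 1 (mod 15). Now have -(1 / 15).
(1 / 15) = 1. Collecting the sign factors: -1.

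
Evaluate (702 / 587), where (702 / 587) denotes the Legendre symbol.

Reduce the numerator: 702 ≡ 115 (mod 587), so (702 / 587) = (115 / 587).
Both 115 ≡ 3 and 587 ≡ 3 (mod 4), so reciprocity gives (115 / 587) = -(587 / 115). Reduce: 587 ≡ 12 (mod 115). Now have -(12 / 115).
Factor out 2: 12 = 2^2·3. Since 115 ≡ 3 (mod 8), (2 / 115) = -1, and (2 / 115)^2 = +1. Now have -(3 / 115).
Both 3 ≡ 3 and 115 ≡ 3 (mod 4), so reciprocity gives (3 / 115) = -(115 / 3). Reduce: 115 ≡ 1 (mod 3). Now have (1 / 3).
(1 / 3) = 1. Collecting the sign factors: 1.

1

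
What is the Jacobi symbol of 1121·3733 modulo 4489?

By multiplicativity, (1121·3733|4489) = (1121|4489)·(3733|4489).
First factor (1121|4489):
1121 ≡ 1 (mod 4), so quadratic reciprocity gives (1121|4489) = (4489|1121). Reduce: 4489 ≡ 5 (mod 1121). Now have (5|1121).
5 ≡ 1 (mod 4), so quadratic reciprocity gives (5|1121) = (1121|5). Reduce: 1121 ≡ 1 (mod 5). Now have (1|5).
(1|5) = 1. Collecting the sign factors: 1.
Second factor (3733|4489):
3733 ≡ 1 (mod 4), so quadratic reciprocity gives (3733|4489) = (4489|3733). Reduce: 4489 ≡ 756 (mod 3733). Now have (756|3733).
Factor out 2: 756 = 2^2·189. Since 3733 ≡ 5 (mod 8), (2|3733) = -1, and (2|3733)^2 = +1. Now have (189|3733).
189 ≡ 1 (mod 4), so quadratic reciprocity gives (189|3733) = (3733|189). Reduce: 3733 ≡ 142 (mod 189). Now have (142|189).
Factor out 2: 142 = 2·71. Since 189 ≡ 5 (mod 8), (2|189) = -1. Now have -(71|189).
189 ≡ 1 (mod 4), so quadratic reciprocity gives (71|189) = (189|71). Reduce: 189 ≡ 47 (mod 71). Now have -(47|71).
Both 47 ≡ 3 and 71 ≡ 3 (mod 4), so reciprocity gives (47|71) = -(71|47). Reduce: 71 ≡ 24 (mod 47). Now have (24|47).
Factor out 2: 24 = 2^3·3. Since 47 ≡ 7 (mod 8), (2|47) = +1, and (2|47)^3 = +1. Now have (3|47).
Both 3 ≡ 3 and 47 ≡ 3 (mod 4), so reciprocity gives (3|47) = -(47|3). Reduce: 47 ≡ 2 (mod 3). Now have -(2|3).
Factor out 2: 2 = 2. Since 3 ≡ 3 (mod 8), (2|3) = -1. Now have (1|3).
(1|3) = 1. Collecting the sign factors: 1.
Product: (1)·(1) = 1.

1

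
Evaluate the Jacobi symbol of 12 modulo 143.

(12/143)
  = (3/143)    [143 ≡ 7 mod 8 ⇒ (2/143)^2 = +1]
  = -(143/3)    [QR: both ≡ 3 mod 4, sign flips]
  = -(2/3)    [143 ≡ 2 mod 3]
  = (1/3)    [3 ≡ 3 mod 8 ⇒ (2/3) = -1]
  = 1    [(1/3) = 1]

1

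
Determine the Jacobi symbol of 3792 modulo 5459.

Factor out 2: 3792 = 2^4·237. Since 5459 ≡ 3 (mod 8), (2/5459) = -1, and (2/5459)^4 = +1. Now have (237/5459).
237 ≡ 1 (mod 4), so quadratic reciprocity gives (237/5459) = (5459/237). Reduce: 5459 ≡ 8 (mod 237). Now have (8/237).
Factor out 2: 8 = 2^3. Since 237 ≡ 5 (mod 8), (2/237) = -1, and (2/237)^3 = -1. Now have -(1/237).
(1/237) = 1. Collecting the sign factors: -1.

-1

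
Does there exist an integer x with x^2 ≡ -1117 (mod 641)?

(-1117/641)
  = (1117/641)    [641 ≡ 1 mod 4 ⇒ (-1/641) = +1]
  = (476/641)    [1117 ≡ 476 mod 641]
  = (119/641)    [641 ≡ 1 mod 8 ⇒ (2/641)^2 = +1]
  = (641/119)    [QR: 641 ≡ 1 mod 4, sign kept]
  = (46/119)    [641 ≡ 46 mod 119]
  = (23/119)    [119 ≡ 7 mod 8 ⇒ (2/119) = +1]
  = -(119/23)    [QR: both ≡ 3 mod 4, sign flips]
  = -(4/23)    [119 ≡ 4 mod 23]
  = -(1/23)    [23 ≡ 7 mod 8 ⇒ (2/23)^2 = +1]
  = -1    [(1/23) = 1]
(-1117/641) = -1, and 641 is prime, so -1117 is not a quadratic residue mod 641.

no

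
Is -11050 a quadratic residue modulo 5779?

no

Reduce the numerator: -11050 ≡ 508 (mod 5779), so (-11050|5779) = (508|5779).
Factor out 2: 508 = 2^2·127. Since 5779 ≡ 3 (mod 8), (2|5779) = -1, and (2|5779)^2 = +1. Now have (127|5779).
Both 127 ≡ 3 and 5779 ≡ 3 (mod 4), so reciprocity gives (127|5779) = -(5779|127). Reduce: 5779 ≡ 64 (mod 127). Now have -(64|127).
Factor out 2: 64 = 2^6. Since 127 ≡ 7 (mod 8), (2|127) = +1, and (2|127)^6 = +1. Now have -(1|127).
(1|127) = 1. Collecting the sign factors: -1.
(-11050|5779) = -1, and 5779 is prime, so -11050 is not a quadratic residue mod 5779.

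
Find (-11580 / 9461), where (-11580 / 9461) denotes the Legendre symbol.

Reduce the numerator: -11580 ≡ 7342 (mod 9461), so (-11580 / 9461) = (7342 / 9461).
Factor out 2: 7342 = 2·3671. Since 9461 ≡ 5 (mod 8), (2 / 9461) = -1. Now have -(3671 / 9461).
9461 ≡ 1 (mod 4), so quadratic reciprocity gives (3671 / 9461) = (9461 / 3671). Reduce: 9461 ≡ 2119 (mod 3671). Now have -(2119 / 3671).
Both 2119 ≡ 3 and 3671 ≡ 3 (mod 4), so reciprocity gives (2119 / 3671) = -(3671 / 2119). Reduce: 3671 ≡ 1552 (mod 2119). Now have (1552 / 2119).
Factor out 2: 1552 = 2^4·97. Since 2119 ≡ 7 (mod 8), (2 / 2119) = +1, and (2 / 2119)^4 = +1. Now have (97 / 2119).
97 ≡ 1 (mod 4), so quadratic reciprocity gives (97 / 2119) = (2119 / 97). Reduce: 2119 ≡ 82 (mod 97). Now have (82 / 97).
Factor out 2: 82 = 2·41. Since 97 ≡ 1 (mod 8), (2 / 97) = +1. Now have (41 / 97).
41 ≡ 1 (mod 4), so quadratic reciprocity gives (41 / 97) = (97 / 41). Reduce: 97 ≡ 15 (mod 41). Now have (15 / 41).
41 ≡ 1 (mod 4), so quadratic reciprocity gives (15 / 41) = (41 / 15). Reduce: 41 ≡ 11 (mod 15). Now have (11 / 15).
Both 11 ≡ 3 and 15 ≡ 3 (mod 4), so reciprocity gives (11 / 15) = -(15 / 11). Reduce: 15 ≡ 4 (mod 11). Now have -(4 / 11).
Factor out 2: 4 = 2^2. Since 11 ≡ 3 (mod 8), (2 / 11) = -1, and (2 / 11)^2 = +1. Now have -(1 / 11).
(1 / 11) = 1. Collecting the sign factors: -1.

-1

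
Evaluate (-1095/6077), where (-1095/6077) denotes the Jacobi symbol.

Pull out -1: (-1095/6077) = (-1/6077)·(1095/6077). Since 6077 ≡ 1 (mod 4), (-1/6077) = +1. Now have (1095/6077).
6077 ≡ 1 (mod 4), so quadratic reciprocity gives (1095/6077) = (6077/1095). Reduce: 6077 ≡ 602 (mod 1095). Now have (602/1095).
Factor out 2: 602 = 2·301. Since 1095 ≡ 7 (mod 8), (2/1095) = +1. Now have (301/1095).
301 ≡ 1 (mod 4), so quadratic reciprocity gives (301/1095) = (1095/301). Reduce: 1095 ≡ 192 (mod 301). Now have (192/301).
Factor out 2: 192 = 2^6·3. Since 301 ≡ 5 (mod 8), (2/301) = -1, and (2/301)^6 = +1. Now have (3/301).
301 ≡ 1 (mod 4), so quadratic reciprocity gives (3/301) = (301/3). Reduce: 301 ≡ 1 (mod 3). Now have (1/3).
(1/3) = 1. Collecting the sign factors: 1.

1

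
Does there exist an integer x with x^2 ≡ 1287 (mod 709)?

no

Reduce the numerator: 1287 ≡ 578 (mod 709), so (1287/709) = (578/709).
Factor out 2: 578 = 2·289. Since 709 ≡ 5 (mod 8), (2/709) = -1. Now have -(289/709).
289 ≡ 1 (mod 4), so quadratic reciprocity gives (289/709) = (709/289). Reduce: 709 ≡ 131 (mod 289). Now have -(131/289).
289 ≡ 1 (mod 4), so quadratic reciprocity gives (131/289) = (289/131). Reduce: 289 ≡ 27 (mod 131). Now have -(27/131).
Both 27 ≡ 3 and 131 ≡ 3 (mod 4), so reciprocity gives (27/131) = -(131/27). Reduce: 131 ≡ 23 (mod 27). Now have (23/27).
Both 23 ≡ 3 and 27 ≡ 3 (mod 4), so reciprocity gives (23/27) = -(27/23). Reduce: 27 ≡ 4 (mod 23). Now have -(4/23).
Factor out 2: 4 = 2^2. Since 23 ≡ 7 (mod 8), (2/23) = +1, and (2/23)^2 = +1. Now have -(1/23).
(1/23) = 1. Collecting the sign factors: -1.
(1287/709) = -1, and 709 is prime, so 1287 is not a quadratic residue mod 709.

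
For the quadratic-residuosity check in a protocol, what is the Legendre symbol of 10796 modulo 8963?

-1

(10796/8963)
  = (1833/8963)    [10796 ≡ 1833 mod 8963]
  = (8963/1833)    [QR: 1833 ≡ 1 mod 4, sign kept]
  = (1631/1833)    [8963 ≡ 1631 mod 1833]
  = (1833/1631)    [QR: 1833 ≡ 1 mod 4, sign kept]
  = (202/1631)    [1833 ≡ 202 mod 1631]
  = (101/1631)    [1631 ≡ 7 mod 8 ⇒ (2/1631) = +1]
  = (1631/101)    [QR: 101 ≡ 1 mod 4, sign kept]
  = (15/101)    [1631 ≡ 15 mod 101]
  = (101/15)    [QR: 101 ≡ 1 mod 4, sign kept]
  = (11/15)    [101 ≡ 11 mod 15]
  = -(15/11)    [QR: both ≡ 3 mod 4, sign flips]
  = -(4/11)    [15 ≡ 4 mod 11]
  = -(1/11)    [11 ≡ 3 mod 8 ⇒ (2/11)^2 = +1]
  = -1    [(1/11) = 1]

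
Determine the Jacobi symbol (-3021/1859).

(-3021/1859)
  = -(3021/1859)    [1859 ≡ 3 mod 4 ⇒ (-1/1859) = -1]
  = -(1162/1859)    [3021 ≡ 1162 mod 1859]
  = (581/1859)    [1859 ≡ 3 mod 8 ⇒ (2/1859) = -1]
  = (1859/581)    [QR: 581 ≡ 1 mod 4, sign kept]
  = (116/581)    [1859 ≡ 116 mod 581]
  = (29/581)    [581 ≡ 5 mod 8 ⇒ (2/581)^2 = +1]
  = (581/29)    [QR: 29 ≡ 1 mod 4, sign kept]
  = (1/29)    [581 ≡ 1 mod 29]
  = 1    [(1/29) = 1]

1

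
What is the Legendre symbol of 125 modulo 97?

(125/97)
  = (28/97)    [125 ≡ 28 mod 97]
  = (7/97)    [97 ≡ 1 mod 8 ⇒ (2/97)^2 = +1]
  = (97/7)    [QR: 97 ≡ 1 mod 4, sign kept]
  = (6/7)    [97 ≡ 6 mod 7]
  = (3/7)    [7 ≡ 7 mod 8 ⇒ (2/7) = +1]
  = -(7/3)    [QR: both ≡ 3 mod 4, sign flips]
  = -(1/3)    [7 ≡ 1 mod 3]
  = -1    [(1/3) = 1]

-1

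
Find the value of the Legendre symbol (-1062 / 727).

1

(-1062 / 727)
  = (392 / 727)    [-1062 ≡ 392 mod 727]
  = (49 / 727)    [727 ≡ 7 mod 8 ⇒ (2 / 727)^3 = +1]
  = (727 / 49)    [QR: 49 ≡ 1 mod 4, sign kept]
  = (41 / 49)    [727 ≡ 41 mod 49]
  = (49 / 41)    [QR: 41 ≡ 1 mod 4, sign kept]
  = (8 / 41)    [49 ≡ 8 mod 41]
  = (1 / 41)    [41 ≡ 1 mod 8 ⇒ (2 / 41)^3 = +1]
  = 1    [(1 / 41) = 1]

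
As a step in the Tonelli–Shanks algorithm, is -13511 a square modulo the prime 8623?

Pull out -1: (-13511/8623) = (-1/8623)·(13511/8623). Since 8623 ≡ 3 (mod 4), (-1/8623) = -1. Now have -(13511/8623).
Reduce the numerator: 13511 ≡ 4888 (mod 8623), so (13511/8623) = (4888/8623).
Factor out 2: 4888 = 2^3·611. Since 8623 ≡ 7 (mod 8), (2/8623) = +1, and (2/8623)^3 = +1. Now have -(611/8623).
Both 611 ≡ 3 and 8623 ≡ 3 (mod 4), so reciprocity gives (611/8623) = -(8623/611). Reduce: 8623 ≡ 69 (mod 611). Now have (69/611).
69 ≡ 1 (mod 4), so quadratic reciprocity gives (69/611) = (611/69). Reduce: 611 ≡ 59 (mod 69). Now have (59/69).
69 ≡ 1 (mod 4), so quadratic reciprocity gives (59/69) = (69/59). Reduce: 69 ≡ 10 (mod 59). Now have (10/59).
Factor out 2: 10 = 2·5. Since 59 ≡ 3 (mod 8), (2/59) = -1. Now have -(5/59).
5 ≡ 1 (mod 4), so quadratic reciprocity gives (5/59) = (59/5). Reduce: 59 ≡ 4 (mod 5). Now have -(4/5).
Factor out 2: 4 = 2^2. Since 5 ≡ 5 (mod 8), (2/5) = -1, and (2/5)^2 = +1. Now have -(1/5).
(1/5) = 1. Collecting the sign factors: -1.
(-13511/8623) = -1, and 8623 is prime, so -13511 is not a quadratic residue mod 8623.

no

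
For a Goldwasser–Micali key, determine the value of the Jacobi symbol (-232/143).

1

(-232/143)
  = (54/143)    [-232 ≡ 54 mod 143]
  = (27/143)    [143 ≡ 7 mod 8 ⇒ (2/143) = +1]
  = -(143/27)    [QR: both ≡ 3 mod 4, sign flips]
  = -(8/27)    [143 ≡ 8 mod 27]
  = (1/27)    [27 ≡ 3 mod 8 ⇒ (2/27)^3 = -1]
  = 1    [(1/27) = 1]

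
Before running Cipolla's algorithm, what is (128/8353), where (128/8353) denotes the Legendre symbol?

1

Factor out 2: 128 = 2^7. Since 8353 ≡ 1 (mod 8), (2/8353) = +1, and (2/8353)^7 = +1. Now have (1/8353).
(1/8353) = 1. Collecting the sign factors: 1.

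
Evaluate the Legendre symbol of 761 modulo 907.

-1

761 ≡ 1 (mod 4), so quadratic reciprocity gives (761 / 907) = (907 / 761). Reduce: 907 ≡ 146 (mod 761). Now have (146 / 761).
Factor out 2: 146 = 2·73. Since 761 ≡ 1 (mod 8), (2 / 761) = +1. Now have (73 / 761).
73 ≡ 1 (mod 4), so quadratic reciprocity gives (73 / 761) = (761 / 73). Reduce: 761 ≡ 31 (mod 73). Now have (31 / 73).
73 ≡ 1 (mod 4), so quadratic reciprocity gives (31 / 73) = (73 / 31). Reduce: 73 ≡ 11 (mod 31). Now have (11 / 31).
Both 11 ≡ 3 and 31 ≡ 3 (mod 4), so reciprocity gives (11 / 31) = -(31 / 11). Reduce: 31 ≡ 9 (mod 11). Now have -(9 / 11).
9 ≡ 1 (mod 4), so quadratic reciprocity gives (9 / 11) = (11 / 9). Reduce: 11 ≡ 2 (mod 9). Now have -(2 / 9).
Factor out 2: 2 = 2. Since 9 ≡ 1 (mod 8), (2 / 9) = +1. Now have -(1 / 9).
(1 / 9) = 1. Collecting the sign factors: -1.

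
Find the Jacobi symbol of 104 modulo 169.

(104 / 169)
  = (13 / 169)    [169 ≡ 1 mod 8 ⇒ (2 / 169)^3 = +1]
  = (169 / 13)    [QR: 13 ≡ 1 mod 4, sign kept]
  = (0 / 13)    [169 ≡ 0 mod 13]
  = 0    [numerator 0, gcd > 1]

0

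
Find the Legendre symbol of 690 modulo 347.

(690/347)
  = (343/347)    [690 ≡ 343 mod 347]
  = -(347/343)    [QR: both ≡ 3 mod 4, sign flips]
  = -(4/343)    [347 ≡ 4 mod 343]
  = -(1/343)    [343 ≡ 7 mod 8 ⇒ (2/343)^2 = +1]
  = -1    [(1/343) = 1]

-1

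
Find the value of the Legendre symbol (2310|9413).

(2310|9413)
  = -(1155|9413)    [9413 ≡ 5 mod 8 ⇒ (2|9413) = -1]
  = -(9413|1155)    [QR: 9413 ≡ 1 mod 4, sign kept]
  = -(173|1155)    [9413 ≡ 173 mod 1155]
  = -(1155|173)    [QR: 173 ≡ 1 mod 4, sign kept]
  = -(117|173)    [1155 ≡ 117 mod 173]
  = -(173|117)    [QR: 117 ≡ 1 mod 4, sign kept]
  = -(56|117)    [173 ≡ 56 mod 117]
  = (7|117)    [117 ≡ 5 mod 8 ⇒ (2|117)^3 = -1]
  = (117|7)    [QR: 117 ≡ 1 mod 4, sign kept]
  = (5|7)    [117 ≡ 5 mod 7]
  = (7|5)    [QR: 5 ≡ 1 mod 4, sign kept]
  = (2|5)    [7 ≡ 2 mod 5]
  = -(1|5)    [5 ≡ 5 mod 8 ⇒ (2|5) = -1]
  = -1    [(1|5) = 1]

-1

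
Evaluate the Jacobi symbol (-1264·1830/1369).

By multiplicativity, (-1264·1830/1369) = (-1264/1369)·(1830/1369).
First factor (-1264/1369):
(-1264/1369)
  = (1264/1369)    [1369 ≡ 1 mod 4 ⇒ (-1/1369) = +1]
  = (79/1369)    [1369 ≡ 1 mod 8 ⇒ (2/1369)^4 = +1]
  = (1369/79)    [QR: 1369 ≡ 1 mod 4, sign kept]
  = (26/79)    [1369 ≡ 26 mod 79]
  = (13/79)    [79 ≡ 7 mod 8 ⇒ (2/79) = +1]
  = (79/13)    [QR: 13 ≡ 1 mod 4, sign kept]
  = (1/13)    [79 ≡ 1 mod 13]
  = 1    [(1/13) = 1]
Second factor (1830/1369):
(1830/1369)
  = (461/1369)    [1830 ≡ 461 mod 1369]
  = (1369/461)    [QR: 461 ≡ 1 mod 4, sign kept]
  = (447/461)    [1369 ≡ 447 mod 461]
  = (461/447)    [QR: 461 ≡ 1 mod 4, sign kept]
  = (14/447)    [461 ≡ 14 mod 447]
  = (7/447)    [447 ≡ 7 mod 8 ⇒ (2/447) = +1]
  = -(447/7)    [QR: both ≡ 3 mod 4, sign flips]
  = -(6/7)    [447 ≡ 6 mod 7]
  = -(3/7)    [7 ≡ 7 mod 8 ⇒ (2/7) = +1]
  = (7/3)    [QR: both ≡ 3 mod 4, sign flips]
  = (1/3)    [7 ≡ 1 mod 3]
  = 1    [(1/3) = 1]
Product: (1)·(1) = 1.

1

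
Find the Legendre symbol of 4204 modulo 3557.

(4204/3557)
  = (647/3557)    [4204 ≡ 647 mod 3557]
  = (3557/647)    [QR: 3557 ≡ 1 mod 4, sign kept]
  = (322/647)    [3557 ≡ 322 mod 647]
  = (161/647)    [647 ≡ 7 mod 8 ⇒ (2/647) = +1]
  = (647/161)    [QR: 161 ≡ 1 mod 4, sign kept]
  = (3/161)    [647 ≡ 3 mod 161]
  = (161/3)    [QR: 161 ≡ 1 mod 4, sign kept]
  = (2/3)    [161 ≡ 2 mod 3]
  = -(1/3)    [3 ≡ 3 mod 8 ⇒ (2/3) = -1]
  = -1    [(1/3) = 1]

-1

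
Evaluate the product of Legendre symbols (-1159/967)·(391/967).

By multiplicativity, (-1159·391/967) = (-1159/967)·(391/967).
First factor (-1159/967):
Reduce the numerator: -1159 ≡ 775 (mod 967), so (-1159/967) = (775/967).
Both 775 ≡ 3 and 967 ≡ 3 (mod 4), so reciprocity gives (775/967) = -(967/775). Reduce: 967 ≡ 192 (mod 775). Now have -(192/775).
Factor out 2: 192 = 2^6·3. Since 775 ≡ 7 (mod 8), (2/775) = +1, and (2/775)^6 = +1. Now have -(3/775).
Both 3 ≡ 3 and 775 ≡ 3 (mod 4), so reciprocity gives (3/775) = -(775/3). Reduce: 775 ≡ 1 (mod 3). Now have (1/3).
(1/3) = 1. Collecting the sign factors: 1.
Second factor (391/967):
Both 391 ≡ 3 and 967 ≡ 3 (mod 4), so reciprocity gives (391/967) = -(967/391). Reduce: 967 ≡ 185 (mod 391). Now have -(185/391).
185 ≡ 1 (mod 4), so quadratic reciprocity gives (185/391) = (391/185). Reduce: 391 ≡ 21 (mod 185). Now have -(21/185).
21 ≡ 1 (mod 4), so quadratic reciprocity gives (21/185) = (185/21). Reduce: 185 ≡ 17 (mod 21). Now have -(17/21).
17 ≡ 1 (mod 4), so quadratic reciprocity gives (17/21) = (21/17). Reduce: 21 ≡ 4 (mod 17). Now have -(4/17).
Factor out 2: 4 = 2^2. Since 17 ≡ 1 (mod 8), (2/17) = +1, and (2/17)^2 = +1. Now have -(1/17).
(1/17) = 1. Collecting the sign factors: -1.
Product: (1)·(-1) = -1.

-1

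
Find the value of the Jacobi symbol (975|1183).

(975|1183)
  = -(1183|975)    [QR: both ≡ 3 mod 4, sign flips]
  = -(208|975)    [1183 ≡ 208 mod 975]
  = -(13|975)    [975 ≡ 7 mod 8 ⇒ (2|975)^4 = +1]
  = -(975|13)    [QR: 13 ≡ 1 mod 4, sign kept]
  = -(0|13)    [975 ≡ 0 mod 13]
  = 0    [numerator 0, gcd > 1]

0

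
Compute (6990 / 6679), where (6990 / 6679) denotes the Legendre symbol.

1

Reduce the numerator: 6990 ≡ 311 (mod 6679), so (6990 / 6679) = (311 / 6679).
Both 311 ≡ 3 and 6679 ≡ 3 (mod 4), so reciprocity gives (311 / 6679) = -(6679 / 311). Reduce: 6679 ≡ 148 (mod 311). Now have -(148 / 311).
Factor out 2: 148 = 2^2·37. Since 311 ≡ 7 (mod 8), (2 / 311) = +1, and (2 / 311)^2 = +1. Now have -(37 / 311).
37 ≡ 1 (mod 4), so quadratic reciprocity gives (37 / 311) = (311 / 37). Reduce: 311 ≡ 15 (mod 37). Now have -(15 / 37).
37 ≡ 1 (mod 4), so quadratic reciprocity gives (15 / 37) = (37 / 15). Reduce: 37 ≡ 7 (mod 15). Now have -(7 / 15).
Both 7 ≡ 3 and 15 ≡ 3 (mod 4), so reciprocity gives (7 / 15) = -(15 / 7). Reduce: 15 ≡ 1 (mod 7). Now have (1 / 7).
(1 / 7) = 1. Collecting the sign factors: 1.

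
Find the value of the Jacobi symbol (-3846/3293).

1

(-3846/3293)
  = (2740/3293)    [-3846 ≡ 2740 mod 3293]
  = (685/3293)    [3293 ≡ 5 mod 8 ⇒ (2/3293)^2 = +1]
  = (3293/685)    [QR: 685 ≡ 1 mod 4, sign kept]
  = (553/685)    [3293 ≡ 553 mod 685]
  = (685/553)    [QR: 553 ≡ 1 mod 4, sign kept]
  = (132/553)    [685 ≡ 132 mod 553]
  = (33/553)    [553 ≡ 1 mod 8 ⇒ (2/553)^2 = +1]
  = (553/33)    [QR: 33 ≡ 1 mod 4, sign kept]
  = (25/33)    [553 ≡ 25 mod 33]
  = (33/25)    [QR: 25 ≡ 1 mod 4, sign kept]
  = (8/25)    [33 ≡ 8 mod 25]
  = (1/25)    [25 ≡ 1 mod 8 ⇒ (2/25)^3 = +1]
  = 1    [(1/25) = 1]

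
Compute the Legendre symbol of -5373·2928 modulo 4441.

1

By multiplicativity, (-5373·2928 / 4441) = (-5373 / 4441)·(2928 / 4441).
First factor (-5373 / 4441):
Reduce the numerator: -5373 ≡ 3509 (mod 4441), so (-5373 / 4441) = (3509 / 4441).
3509 ≡ 1 (mod 4), so quadratic reciprocity gives (3509 / 4441) = (4441 / 3509). Reduce: 4441 ≡ 932 (mod 3509). Now have (932 / 3509).
Factor out 2: 932 = 2^2·233. Since 3509 ≡ 5 (mod 8), (2 / 3509) = -1, and (2 / 3509)^2 = +1. Now have (233 / 3509).
233 ≡ 1 (mod 4), so quadratic reciprocity gives (233 / 3509) = (3509 / 233). Reduce: 3509 ≡ 14 (mod 233). Now have (14 / 233).
Factor out 2: 14 = 2·7. Since 233 ≡ 1 (mod 8), (2 / 233) = +1. Now have (7 / 233).
233 ≡ 1 (mod 4), so quadratic reciprocity gives (7 / 233) = (233 / 7). Reduce: 233 ≡ 2 (mod 7). Now have (2 / 7).
Factor out 2: 2 = 2. Since 7 ≡ 7 (mod 8), (2 / 7) = +1. Now have (1 / 7).
(1 / 7) = 1. Collecting the sign factors: 1.
Second factor (2928 / 4441):
Factor out 2: 2928 = 2^4·183. Since 4441 ≡ 1 (mod 8), (2 / 4441) = +1, and (2 / 4441)^4 = +1. Now have (183 / 4441).
4441 ≡ 1 (mod 4), so quadratic reciprocity gives (183 / 4441) = (4441 / 183). Reduce: 4441 ≡ 49 (mod 183). Now have (49 / 183).
49 ≡ 1 (mod 4), so quadratic reciprocity gives (49 / 183) = (183 / 49). Reduce: 183 ≡ 36 (mod 49). Now have (36 / 49).
Factor out 2: 36 = 2^2·9. Since 49 ≡ 1 (mod 8), (2 / 49) = +1, and (2 / 49)^2 = +1. Now have (9 / 49).
9 ≡ 1 (mod 4), so quadratic reciprocity gives (9 / 49) = (49 / 9). Reduce: 49 ≡ 4 (mod 9). Now have (4 / 9).
Factor out 2: 4 = 2^2. Since 9 ≡ 1 (mod 8), (2 / 9) = +1, and (2 / 9)^2 = +1. Now have (1 / 9).
(1 / 9) = 1. Collecting the sign factors: 1.
Product: (1)·(1) = 1.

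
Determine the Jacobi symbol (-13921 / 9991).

-1

Pull out -1: (-13921 / 9991) = (-1 / 9991)·(13921 / 9991). Since 9991 ≡ 3 (mod 4), (-1 / 9991) = -1. Now have -(13921 / 9991).
Reduce the numerator: 13921 ≡ 3930 (mod 9991), so (13921 / 9991) = (3930 / 9991).
Factor out 2: 3930 = 2·1965. Since 9991 ≡ 7 (mod 8), (2 / 9991) = +1. Now have -(1965 / 9991).
1965 ≡ 1 (mod 4), so quadratic reciprocity gives (1965 / 9991) = (9991 / 1965). Reduce: 9991 ≡ 166 (mod 1965). Now have -(166 / 1965).
Factor out 2: 166 = 2·83. Since 1965 ≡ 5 (mod 8), (2 / 1965) = -1. Now have (83 / 1965).
1965 ≡ 1 (mod 4), so quadratic reciprocity gives (83 / 1965) = (1965 / 83). Reduce: 1965 ≡ 56 (mod 83). Now have (56 / 83).
Factor out 2: 56 = 2^3·7. Since 83 ≡ 3 (mod 8), (2 / 83) = -1, and (2 / 83)^3 = -1. Now have -(7 / 83).
Both 7 ≡ 3 and 83 ≡ 3 (mod 4), so reciprocity gives (7 / 83) = -(83 / 7). Reduce: 83 ≡ 6 (mod 7). Now have (6 / 7).
Factor out 2: 6 = 2·3. Since 7 ≡ 7 (mod 8), (2 / 7) = +1. Now have (3 / 7).
Both 3 ≡ 3 and 7 ≡ 3 (mod 4), so reciprocity gives (3 / 7) = -(7 / 3). Reduce: 7 ≡ 1 (mod 3). Now have -(1 / 3).
(1 / 3) = 1. Collecting the sign factors: -1.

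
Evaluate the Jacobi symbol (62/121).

1

(62/121)
  = (31/121)    [121 ≡ 1 mod 8 ⇒ (2/121) = +1]
  = (121/31)    [QR: 121 ≡ 1 mod 4, sign kept]
  = (28/31)    [121 ≡ 28 mod 31]
  = (7/31)    [31 ≡ 7 mod 8 ⇒ (2/31)^2 = +1]
  = -(31/7)    [QR: both ≡ 3 mod 4, sign flips]
  = -(3/7)    [31 ≡ 3 mod 7]
  = (7/3)    [QR: both ≡ 3 mod 4, sign flips]
  = (1/3)    [7 ≡ 1 mod 3]
  = 1    [(1/3) = 1]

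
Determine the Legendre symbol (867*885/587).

-1

By multiplicativity, (867·885/587) = (867/587)·(885/587).
First factor (867/587):
(867/587)
  = (280/587)    [867 ≡ 280 mod 587]
  = -(35/587)    [587 ≡ 3 mod 8 ⇒ (2/587)^3 = -1]
  = (587/35)    [QR: both ≡ 3 mod 4, sign flips]
  = (27/35)    [587 ≡ 27 mod 35]
  = -(35/27)    [QR: both ≡ 3 mod 4, sign flips]
  = -(8/27)    [35 ≡ 8 mod 27]
  = (1/27)    [27 ≡ 3 mod 8 ⇒ (2/27)^3 = -1]
  = 1    [(1/27) = 1]
Second factor (885/587):
(885/587)
  = (298/587)    [885 ≡ 298 mod 587]
  = -(149/587)    [587 ≡ 3 mod 8 ⇒ (2/587) = -1]
  = -(587/149)    [QR: 149 ≡ 1 mod 4, sign kept]
  = -(140/149)    [587 ≡ 140 mod 149]
  = -(35/149)    [149 ≡ 5 mod 8 ⇒ (2/149)^2 = +1]
  = -(149/35)    [QR: 149 ≡ 1 mod 4, sign kept]
  = -(9/35)    [149 ≡ 9 mod 35]
  = -(35/9)    [QR: 9 ≡ 1 mod 4, sign kept]
  = -(8/9)    [35 ≡ 8 mod 9]
  = -(1/9)    [9 ≡ 1 mod 8 ⇒ (2/9)^3 = +1]
  = -1    [(1/9) = 1]
Product: (1)·(-1) = -1.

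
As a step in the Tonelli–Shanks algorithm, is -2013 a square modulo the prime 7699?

Reduce the numerator: -2013 ≡ 5686 (mod 7699), so (-2013/7699) = (5686/7699).
Factor out 2: 5686 = 2·2843. Since 7699 ≡ 3 (mod 8), (2/7699) = -1. Now have -(2843/7699).
Both 2843 ≡ 3 and 7699 ≡ 3 (mod 4), so reciprocity gives (2843/7699) = -(7699/2843). Reduce: 7699 ≡ 2013 (mod 2843). Now have (2013/2843).
2013 ≡ 1 (mod 4), so quadratic reciprocity gives (2013/2843) = (2843/2013). Reduce: 2843 ≡ 830 (mod 2013). Now have (830/2013).
Factor out 2: 830 = 2·415. Since 2013 ≡ 5 (mod 8), (2/2013) = -1. Now have -(415/2013).
2013 ≡ 1 (mod 4), so quadratic reciprocity gives (415/2013) = (2013/415). Reduce: 2013 ≡ 353 (mod 415). Now have -(353/415).
353 ≡ 1 (mod 4), so quadratic reciprocity gives (353/415) = (415/353). Reduce: 415 ≡ 62 (mod 353). Now have -(62/353).
Factor out 2: 62 = 2·31. Since 353 ≡ 1 (mod 8), (2/353) = +1. Now have -(31/353).
353 ≡ 1 (mod 4), so quadratic reciprocity gives (31/353) = (353/31). Reduce: 353 ≡ 12 (mod 31). Now have -(12/31).
Factor out 2: 12 = 2^2·3. Since 31 ≡ 7 (mod 8), (2/31) = +1, and (2/31)^2 = +1. Now have -(3/31).
Both 3 ≡ 3 and 31 ≡ 3 (mod 4), so reciprocity gives (3/31) = -(31/3). Reduce: 31 ≡ 1 (mod 3). Now have (1/3).
(1/3) = 1. Collecting the sign factors: 1.
(-2013/7699) = 1, and 7699 is prime, so -2013 is a quadratic residue mod 7699.

yes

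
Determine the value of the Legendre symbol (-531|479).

(-531|479)
  = -(531|479)    [479 ≡ 3 mod 4 ⇒ (-1|479) = -1]
  = -(52|479)    [531 ≡ 52 mod 479]
  = -(13|479)    [479 ≡ 7 mod 8 ⇒ (2|479)^2 = +1]
  = -(479|13)    [QR: 13 ≡ 1 mod 4, sign kept]
  = -(11|13)    [479 ≡ 11 mod 13]
  = -(13|11)    [QR: 13 ≡ 1 mod 4, sign kept]
  = -(2|11)    [13 ≡ 2 mod 11]
  = (1|11)    [11 ≡ 3 mod 8 ⇒ (2|11) = -1]
  = 1    [(1|11) = 1]

1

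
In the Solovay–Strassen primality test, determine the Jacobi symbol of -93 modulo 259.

1

(-93/259)
  = -(93/259)    [259 ≡ 3 mod 4 ⇒ (-1/259) = -1]
  = -(259/93)    [QR: 93 ≡ 1 mod 4, sign kept]
  = -(73/93)    [259 ≡ 73 mod 93]
  = -(93/73)    [QR: 73 ≡ 1 mod 4, sign kept]
  = -(20/73)    [93 ≡ 20 mod 73]
  = -(5/73)    [73 ≡ 1 mod 8 ⇒ (2/73)^2 = +1]
  = -(73/5)    [QR: 5 ≡ 1 mod 4, sign kept]
  = -(3/5)    [73 ≡ 3 mod 5]
  = -(5/3)    [QR: 5 ≡ 1 mod 4, sign kept]
  = -(2/3)    [5 ≡ 2 mod 3]
  = (1/3)    [3 ≡ 3 mod 8 ⇒ (2/3) = -1]
  = 1    [(1/3) = 1]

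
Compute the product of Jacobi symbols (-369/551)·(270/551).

By multiplicativity, (-369·270/551) = (-369/551)·(270/551).
First factor (-369/551):
(-369/551)
  = -(369/551)    [551 ≡ 3 mod 4 ⇒ (-1/551) = -1]
  = -(551/369)    [QR: 369 ≡ 1 mod 4, sign kept]
  = -(182/369)    [551 ≡ 182 mod 369]
  = -(91/369)    [369 ≡ 1 mod 8 ⇒ (2/369) = +1]
  = -(369/91)    [QR: 369 ≡ 1 mod 4, sign kept]
  = -(5/91)    [369 ≡ 5 mod 91]
  = -(91/5)    [QR: 5 ≡ 1 mod 4, sign kept]
  = -(1/5)    [91 ≡ 1 mod 5]
  = -1    [(1/5) = 1]
Second factor (270/551):
(270/551)
  = (135/551)    [551 ≡ 7 mod 8 ⇒ (2/551) = +1]
  = -(551/135)    [QR: both ≡ 3 mod 4, sign flips]
  = -(11/135)    [551 ≡ 11 mod 135]
  = (135/11)    [QR: both ≡ 3 mod 4, sign flips]
  = (3/11)    [135 ≡ 3 mod 11]
  = -(11/3)    [QR: both ≡ 3 mod 4, sign flips]
  = -(2/3)    [11 ≡ 2 mod 3]
  = (1/3)    [3 ≡ 3 mod 8 ⇒ (2/3) = -1]
  = 1    [(1/3) = 1]
Product: (-1)·(1) = -1.

-1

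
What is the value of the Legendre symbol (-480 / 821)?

Pull out -1: (-480 / 821) = (-1 / 821)·(480 / 821). Since 821 ≡ 1 (mod 4), (-1 / 821) = +1. Now have (480 / 821).
Factor out 2: 480 = 2^5·15. Since 821 ≡ 5 (mod 8), (2 / 821) = -1, and (2 / 821)^5 = -1. Now have -(15 / 821).
821 ≡ 1 (mod 4), so quadratic reciprocity gives (15 / 821) = (821 / 15). Reduce: 821 ≡ 11 (mod 15). Now have -(11 / 15).
Both 11 ≡ 3 and 15 ≡ 3 (mod 4), so reciprocity gives (11 / 15) = -(15 / 11). Reduce: 15 ≡ 4 (mod 11). Now have (4 / 11).
Factor out 2: 4 = 2^2. Since 11 ≡ 3 (mod 8), (2 / 11) = -1, and (2 / 11)^2 = +1. Now have (1 / 11).
(1 / 11) = 1. Collecting the sign factors: 1.

1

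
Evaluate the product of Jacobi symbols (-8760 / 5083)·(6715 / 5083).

By multiplicativity, (-8760·6715 / 5083) = (-8760 / 5083)·(6715 / 5083).
First factor (-8760 / 5083):
(-8760 / 5083)
  = (1406 / 5083)    [-8760 ≡ 1406 mod 5083]
  = -(703 / 5083)    [5083 ≡ 3 mod 8 ⇒ (2 / 5083) = -1]
  = (5083 / 703)    [QR: both ≡ 3 mod 4, sign flips]
  = (162 / 703)    [5083 ≡ 162 mod 703]
  = (81 / 703)    [703 ≡ 7 mod 8 ⇒ (2 / 703) = +1]
  = (703 / 81)    [QR: 81 ≡ 1 mod 4, sign kept]
  = (55 / 81)    [703 ≡ 55 mod 81]
  = (81 / 55)    [QR: 81 ≡ 1 mod 4, sign kept]
  = (26 / 55)    [81 ≡ 26 mod 55]
  = (13 / 55)    [55 ≡ 7 mod 8 ⇒ (2 / 55) = +1]
  = (55 / 13)    [QR: 13 ≡ 1 mod 4, sign kept]
  = (3 / 13)    [55 ≡ 3 mod 13]
  = (13 / 3)    [QR: 13 ≡ 1 mod 4, sign kept]
  = (1 / 3)    [13 ≡ 1 mod 3]
  = 1    [(1 / 3) = 1]
Second factor (6715 / 5083):
(6715 / 5083)
  = (1632 / 5083)    [6715 ≡ 1632 mod 5083]
  = -(51 / 5083)    [5083 ≡ 3 mod 8 ⇒ (2 / 5083)^5 = -1]
  = (5083 / 51)    [QR: both ≡ 3 mod 4, sign flips]
  = (34 / 51)    [5083 ≡ 34 mod 51]
  = -(17 / 51)    [51 ≡ 3 mod 8 ⇒ (2 / 51) = -1]
  = -(51 / 17)    [QR: 17 ≡ 1 mod 4, sign kept]
  = -(0 / 17)    [51 ≡ 0 mod 17]
  = 0    [numerator 0, gcd > 1]
Product: (1)·(0) = 0.

0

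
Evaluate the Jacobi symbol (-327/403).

(-327/403)
  = (76/403)    [-327 ≡ 76 mod 403]
  = (19/403)    [403 ≡ 3 mod 8 ⇒ (2/403)^2 = +1]
  = -(403/19)    [QR: both ≡ 3 mod 4, sign flips]
  = -(4/19)    [403 ≡ 4 mod 19]
  = -(1/19)    [19 ≡ 3 mod 8 ⇒ (2/19)^2 = +1]
  = -1    [(1/19) = 1]

-1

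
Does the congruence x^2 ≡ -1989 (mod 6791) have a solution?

yes

Pull out -1: (-1989/6791) = (-1/6791)·(1989/6791). Since 6791 ≡ 3 (mod 4), (-1/6791) = -1. Now have -(1989/6791).
1989 ≡ 1 (mod 4), so quadratic reciprocity gives (1989/6791) = (6791/1989). Reduce: 6791 ≡ 824 (mod 1989). Now have -(824/1989).
Factor out 2: 824 = 2^3·103. Since 1989 ≡ 5 (mod 8), (2/1989) = -1, and (2/1989)^3 = -1. Now have (103/1989).
1989 ≡ 1 (mod 4), so quadratic reciprocity gives (103/1989) = (1989/103). Reduce: 1989 ≡ 32 (mod 103). Now have (32/103).
Factor out 2: 32 = 2^5. Since 103 ≡ 7 (mod 8), (2/103) = +1, and (2/103)^5 = +1. Now have (1/103).
(1/103) = 1. Collecting the sign factors: 1.
The Legendre symbol is 1, so x^2 ≡ -1989 (mod 6791) has solution.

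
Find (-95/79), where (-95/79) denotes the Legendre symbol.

-1

Reduce the numerator: -95 ≡ 63 (mod 79), so (-95/79) = (63/79).
Both 63 ≡ 3 and 79 ≡ 3 (mod 4), so reciprocity gives (63/79) = -(79/63). Reduce: 79 ≡ 16 (mod 63). Now have -(16/63).
Factor out 2: 16 = 2^4. Since 63 ≡ 7 (mod 8), (2/63) = +1, and (2/63)^4 = +1. Now have -(1/63).
(1/63) = 1. Collecting the sign factors: -1.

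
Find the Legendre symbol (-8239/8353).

-1

(-8239/8353)
  = (8239/8353)    [8353 ≡ 1 mod 4 ⇒ (-1/8353) = +1]
  = (8353/8239)    [QR: 8353 ≡ 1 mod 4, sign kept]
  = (114/8239)    [8353 ≡ 114 mod 8239]
  = (57/8239)    [8239 ≡ 7 mod 8 ⇒ (2/8239) = +1]
  = (8239/57)    [QR: 57 ≡ 1 mod 4, sign kept]
  = (31/57)    [8239 ≡ 31 mod 57]
  = (57/31)    [QR: 57 ≡ 1 mod 4, sign kept]
  = (26/31)    [57 ≡ 26 mod 31]
  = (13/31)    [31 ≡ 7 mod 8 ⇒ (2/31) = +1]
  = (31/13)    [QR: 13 ≡ 1 mod 4, sign kept]
  = (5/13)    [31 ≡ 5 mod 13]
  = (13/5)    [QR: 5 ≡ 1 mod 4, sign kept]
  = (3/5)    [13 ≡ 3 mod 5]
  = (5/3)    [QR: 5 ≡ 1 mod 4, sign kept]
  = (2/3)    [5 ≡ 2 mod 3]
  = -(1/3)    [3 ≡ 3 mod 8 ⇒ (2/3) = -1]
  = -1    [(1/3) = 1]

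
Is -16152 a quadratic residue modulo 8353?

no

(-16152/8353)
  = (16152/8353)    [8353 ≡ 1 mod 4 ⇒ (-1/8353) = +1]
  = (7799/8353)    [16152 ≡ 7799 mod 8353]
  = (8353/7799)    [QR: 8353 ≡ 1 mod 4, sign kept]
  = (554/7799)    [8353 ≡ 554 mod 7799]
  = (277/7799)    [7799 ≡ 7 mod 8 ⇒ (2/7799) = +1]
  = (7799/277)    [QR: 277 ≡ 1 mod 4, sign kept]
  = (43/277)    [7799 ≡ 43 mod 277]
  = (277/43)    [QR: 277 ≡ 1 mod 4, sign kept]
  = (19/43)    [277 ≡ 19 mod 43]
  = -(43/19)    [QR: both ≡ 3 mod 4, sign flips]
  = -(5/19)    [43 ≡ 5 mod 19]
  = -(19/5)    [QR: 5 ≡ 1 mod 4, sign kept]
  = -(4/5)    [19 ≡ 4 mod 5]
  = -(1/5)    [5 ≡ 5 mod 8 ⇒ (2/5)^2 = +1]
  = -1    [(1/5) = 1]
The Legendre symbol is -1, so x^2 ≡ -16152 (mod 8353) has no solution.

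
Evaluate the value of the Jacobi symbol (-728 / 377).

(-728 / 377)
  = (728 / 377)    [377 ≡ 1 mod 4 ⇒ (-1 / 377) = +1]
  = (351 / 377)    [728 ≡ 351 mod 377]
  = (377 / 351)    [QR: 377 ≡ 1 mod 4, sign kept]
  = (26 / 351)    [377 ≡ 26 mod 351]
  = (13 / 351)    [351 ≡ 7 mod 8 ⇒ (2 / 351) = +1]
  = (351 / 13)    [QR: 13 ≡ 1 mod 4, sign kept]
  = (0 / 13)    [351 ≡ 0 mod 13]
  = 0    [numerator 0, gcd > 1]

0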